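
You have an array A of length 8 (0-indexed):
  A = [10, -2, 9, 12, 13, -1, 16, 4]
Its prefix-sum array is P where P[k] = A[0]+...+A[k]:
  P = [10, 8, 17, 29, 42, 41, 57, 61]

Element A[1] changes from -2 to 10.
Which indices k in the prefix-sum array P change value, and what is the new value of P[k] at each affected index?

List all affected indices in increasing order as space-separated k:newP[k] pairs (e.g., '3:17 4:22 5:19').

Answer: 1:20 2:29 3:41 4:54 5:53 6:69 7:73

Derivation:
P[k] = A[0] + ... + A[k]
P[k] includes A[1] iff k >= 1
Affected indices: 1, 2, ..., 7; delta = 12
  P[1]: 8 + 12 = 20
  P[2]: 17 + 12 = 29
  P[3]: 29 + 12 = 41
  P[4]: 42 + 12 = 54
  P[5]: 41 + 12 = 53
  P[6]: 57 + 12 = 69
  P[7]: 61 + 12 = 73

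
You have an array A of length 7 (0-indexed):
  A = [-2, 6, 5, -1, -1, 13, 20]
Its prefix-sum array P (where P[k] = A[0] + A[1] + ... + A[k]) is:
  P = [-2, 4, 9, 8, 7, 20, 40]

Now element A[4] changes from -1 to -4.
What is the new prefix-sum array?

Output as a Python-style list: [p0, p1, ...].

Change: A[4] -1 -> -4, delta = -3
P[k] for k < 4: unchanged (A[4] not included)
P[k] for k >= 4: shift by delta = -3
  P[0] = -2 + 0 = -2
  P[1] = 4 + 0 = 4
  P[2] = 9 + 0 = 9
  P[3] = 8 + 0 = 8
  P[4] = 7 + -3 = 4
  P[5] = 20 + -3 = 17
  P[6] = 40 + -3 = 37

Answer: [-2, 4, 9, 8, 4, 17, 37]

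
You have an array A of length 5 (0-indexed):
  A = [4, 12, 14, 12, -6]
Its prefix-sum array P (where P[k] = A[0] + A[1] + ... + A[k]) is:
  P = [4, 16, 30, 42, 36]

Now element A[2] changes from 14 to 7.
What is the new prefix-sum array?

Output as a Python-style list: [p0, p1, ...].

Change: A[2] 14 -> 7, delta = -7
P[k] for k < 2: unchanged (A[2] not included)
P[k] for k >= 2: shift by delta = -7
  P[0] = 4 + 0 = 4
  P[1] = 16 + 0 = 16
  P[2] = 30 + -7 = 23
  P[3] = 42 + -7 = 35
  P[4] = 36 + -7 = 29

Answer: [4, 16, 23, 35, 29]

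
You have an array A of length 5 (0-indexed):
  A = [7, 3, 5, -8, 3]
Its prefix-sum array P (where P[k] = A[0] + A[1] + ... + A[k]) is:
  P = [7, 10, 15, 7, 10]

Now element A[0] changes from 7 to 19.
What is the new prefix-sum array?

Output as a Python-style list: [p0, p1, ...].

Change: A[0] 7 -> 19, delta = 12
P[k] for k < 0: unchanged (A[0] not included)
P[k] for k >= 0: shift by delta = 12
  P[0] = 7 + 12 = 19
  P[1] = 10 + 12 = 22
  P[2] = 15 + 12 = 27
  P[3] = 7 + 12 = 19
  P[4] = 10 + 12 = 22

Answer: [19, 22, 27, 19, 22]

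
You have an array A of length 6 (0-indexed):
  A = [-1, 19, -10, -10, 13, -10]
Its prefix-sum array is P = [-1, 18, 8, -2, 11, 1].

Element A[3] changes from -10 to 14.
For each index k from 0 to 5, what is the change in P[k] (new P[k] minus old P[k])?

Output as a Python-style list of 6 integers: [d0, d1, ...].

Element change: A[3] -10 -> 14, delta = 24
For k < 3: P[k] unchanged, delta_P[k] = 0
For k >= 3: P[k] shifts by exactly 24
Delta array: [0, 0, 0, 24, 24, 24]

Answer: [0, 0, 0, 24, 24, 24]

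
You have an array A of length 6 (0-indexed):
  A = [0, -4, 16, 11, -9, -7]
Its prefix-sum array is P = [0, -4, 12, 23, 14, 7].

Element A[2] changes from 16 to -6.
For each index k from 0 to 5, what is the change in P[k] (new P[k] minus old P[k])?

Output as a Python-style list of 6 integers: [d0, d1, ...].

Element change: A[2] 16 -> -6, delta = -22
For k < 2: P[k] unchanged, delta_P[k] = 0
For k >= 2: P[k] shifts by exactly -22
Delta array: [0, 0, -22, -22, -22, -22]

Answer: [0, 0, -22, -22, -22, -22]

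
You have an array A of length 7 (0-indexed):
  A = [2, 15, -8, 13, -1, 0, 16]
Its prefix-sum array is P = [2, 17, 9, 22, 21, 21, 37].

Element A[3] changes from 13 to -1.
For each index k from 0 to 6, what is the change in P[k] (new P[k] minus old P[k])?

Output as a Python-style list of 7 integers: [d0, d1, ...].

Element change: A[3] 13 -> -1, delta = -14
For k < 3: P[k] unchanged, delta_P[k] = 0
For k >= 3: P[k] shifts by exactly -14
Delta array: [0, 0, 0, -14, -14, -14, -14]

Answer: [0, 0, 0, -14, -14, -14, -14]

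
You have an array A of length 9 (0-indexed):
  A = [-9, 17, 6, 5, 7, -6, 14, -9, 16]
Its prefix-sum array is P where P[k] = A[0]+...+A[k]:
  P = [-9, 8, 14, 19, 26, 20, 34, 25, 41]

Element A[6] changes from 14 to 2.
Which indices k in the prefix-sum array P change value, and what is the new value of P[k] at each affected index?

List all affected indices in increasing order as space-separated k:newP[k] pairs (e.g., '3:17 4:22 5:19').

P[k] = A[0] + ... + A[k]
P[k] includes A[6] iff k >= 6
Affected indices: 6, 7, ..., 8; delta = -12
  P[6]: 34 + -12 = 22
  P[7]: 25 + -12 = 13
  P[8]: 41 + -12 = 29

Answer: 6:22 7:13 8:29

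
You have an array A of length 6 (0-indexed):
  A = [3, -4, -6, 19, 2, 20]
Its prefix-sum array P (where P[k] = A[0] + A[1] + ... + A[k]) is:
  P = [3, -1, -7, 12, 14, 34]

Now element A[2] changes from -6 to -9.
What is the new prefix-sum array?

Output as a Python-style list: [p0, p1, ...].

Answer: [3, -1, -10, 9, 11, 31]

Derivation:
Change: A[2] -6 -> -9, delta = -3
P[k] for k < 2: unchanged (A[2] not included)
P[k] for k >= 2: shift by delta = -3
  P[0] = 3 + 0 = 3
  P[1] = -1 + 0 = -1
  P[2] = -7 + -3 = -10
  P[3] = 12 + -3 = 9
  P[4] = 14 + -3 = 11
  P[5] = 34 + -3 = 31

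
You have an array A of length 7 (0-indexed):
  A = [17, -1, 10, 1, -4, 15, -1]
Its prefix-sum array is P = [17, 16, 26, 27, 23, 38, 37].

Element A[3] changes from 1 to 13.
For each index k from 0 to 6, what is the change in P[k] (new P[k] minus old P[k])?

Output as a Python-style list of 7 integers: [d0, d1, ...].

Element change: A[3] 1 -> 13, delta = 12
For k < 3: P[k] unchanged, delta_P[k] = 0
For k >= 3: P[k] shifts by exactly 12
Delta array: [0, 0, 0, 12, 12, 12, 12]

Answer: [0, 0, 0, 12, 12, 12, 12]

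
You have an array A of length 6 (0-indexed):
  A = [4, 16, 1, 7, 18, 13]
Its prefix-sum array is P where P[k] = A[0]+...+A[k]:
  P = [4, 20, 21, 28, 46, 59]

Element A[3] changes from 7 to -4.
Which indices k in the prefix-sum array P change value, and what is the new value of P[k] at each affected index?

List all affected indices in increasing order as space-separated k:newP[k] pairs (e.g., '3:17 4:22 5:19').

Answer: 3:17 4:35 5:48

Derivation:
P[k] = A[0] + ... + A[k]
P[k] includes A[3] iff k >= 3
Affected indices: 3, 4, ..., 5; delta = -11
  P[3]: 28 + -11 = 17
  P[4]: 46 + -11 = 35
  P[5]: 59 + -11 = 48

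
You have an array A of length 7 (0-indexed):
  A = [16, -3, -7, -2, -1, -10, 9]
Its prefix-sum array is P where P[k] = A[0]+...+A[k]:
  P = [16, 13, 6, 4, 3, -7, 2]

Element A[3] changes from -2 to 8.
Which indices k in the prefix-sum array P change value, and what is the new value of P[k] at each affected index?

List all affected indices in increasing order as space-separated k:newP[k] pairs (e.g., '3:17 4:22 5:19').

P[k] = A[0] + ... + A[k]
P[k] includes A[3] iff k >= 3
Affected indices: 3, 4, ..., 6; delta = 10
  P[3]: 4 + 10 = 14
  P[4]: 3 + 10 = 13
  P[5]: -7 + 10 = 3
  P[6]: 2 + 10 = 12

Answer: 3:14 4:13 5:3 6:12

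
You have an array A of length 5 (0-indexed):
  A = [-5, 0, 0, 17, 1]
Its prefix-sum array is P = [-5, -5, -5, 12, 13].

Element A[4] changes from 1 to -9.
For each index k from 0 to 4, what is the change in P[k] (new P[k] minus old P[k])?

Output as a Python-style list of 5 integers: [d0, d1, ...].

Answer: [0, 0, 0, 0, -10]

Derivation:
Element change: A[4] 1 -> -9, delta = -10
For k < 4: P[k] unchanged, delta_P[k] = 0
For k >= 4: P[k] shifts by exactly -10
Delta array: [0, 0, 0, 0, -10]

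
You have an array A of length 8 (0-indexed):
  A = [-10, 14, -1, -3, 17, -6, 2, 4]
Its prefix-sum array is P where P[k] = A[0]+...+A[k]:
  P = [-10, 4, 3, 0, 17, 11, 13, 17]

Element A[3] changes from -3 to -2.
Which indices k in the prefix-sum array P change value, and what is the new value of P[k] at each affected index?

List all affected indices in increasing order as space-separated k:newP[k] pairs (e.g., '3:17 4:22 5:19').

Answer: 3:1 4:18 5:12 6:14 7:18

Derivation:
P[k] = A[0] + ... + A[k]
P[k] includes A[3] iff k >= 3
Affected indices: 3, 4, ..., 7; delta = 1
  P[3]: 0 + 1 = 1
  P[4]: 17 + 1 = 18
  P[5]: 11 + 1 = 12
  P[6]: 13 + 1 = 14
  P[7]: 17 + 1 = 18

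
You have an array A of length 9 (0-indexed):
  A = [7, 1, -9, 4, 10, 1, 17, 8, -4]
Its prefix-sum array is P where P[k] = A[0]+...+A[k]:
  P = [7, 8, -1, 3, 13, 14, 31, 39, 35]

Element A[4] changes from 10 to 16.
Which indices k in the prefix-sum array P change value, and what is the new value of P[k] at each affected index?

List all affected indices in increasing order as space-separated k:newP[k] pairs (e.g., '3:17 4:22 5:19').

P[k] = A[0] + ... + A[k]
P[k] includes A[4] iff k >= 4
Affected indices: 4, 5, ..., 8; delta = 6
  P[4]: 13 + 6 = 19
  P[5]: 14 + 6 = 20
  P[6]: 31 + 6 = 37
  P[7]: 39 + 6 = 45
  P[8]: 35 + 6 = 41

Answer: 4:19 5:20 6:37 7:45 8:41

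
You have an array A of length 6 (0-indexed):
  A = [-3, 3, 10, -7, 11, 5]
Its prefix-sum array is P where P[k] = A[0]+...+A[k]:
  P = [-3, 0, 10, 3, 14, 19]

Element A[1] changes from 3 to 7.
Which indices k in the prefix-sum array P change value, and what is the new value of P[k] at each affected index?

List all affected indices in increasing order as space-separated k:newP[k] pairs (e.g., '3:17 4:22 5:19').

P[k] = A[0] + ... + A[k]
P[k] includes A[1] iff k >= 1
Affected indices: 1, 2, ..., 5; delta = 4
  P[1]: 0 + 4 = 4
  P[2]: 10 + 4 = 14
  P[3]: 3 + 4 = 7
  P[4]: 14 + 4 = 18
  P[5]: 19 + 4 = 23

Answer: 1:4 2:14 3:7 4:18 5:23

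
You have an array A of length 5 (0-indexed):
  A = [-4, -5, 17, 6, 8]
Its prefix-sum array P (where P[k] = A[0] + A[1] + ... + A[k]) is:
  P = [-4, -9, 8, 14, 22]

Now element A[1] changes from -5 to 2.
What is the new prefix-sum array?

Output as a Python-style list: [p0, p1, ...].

Change: A[1] -5 -> 2, delta = 7
P[k] for k < 1: unchanged (A[1] not included)
P[k] for k >= 1: shift by delta = 7
  P[0] = -4 + 0 = -4
  P[1] = -9 + 7 = -2
  P[2] = 8 + 7 = 15
  P[3] = 14 + 7 = 21
  P[4] = 22 + 7 = 29

Answer: [-4, -2, 15, 21, 29]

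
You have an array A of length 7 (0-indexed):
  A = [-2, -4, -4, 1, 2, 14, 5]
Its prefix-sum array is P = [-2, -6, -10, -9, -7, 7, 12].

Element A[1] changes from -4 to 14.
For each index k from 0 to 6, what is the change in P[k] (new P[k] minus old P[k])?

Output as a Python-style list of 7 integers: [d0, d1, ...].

Element change: A[1] -4 -> 14, delta = 18
For k < 1: P[k] unchanged, delta_P[k] = 0
For k >= 1: P[k] shifts by exactly 18
Delta array: [0, 18, 18, 18, 18, 18, 18]

Answer: [0, 18, 18, 18, 18, 18, 18]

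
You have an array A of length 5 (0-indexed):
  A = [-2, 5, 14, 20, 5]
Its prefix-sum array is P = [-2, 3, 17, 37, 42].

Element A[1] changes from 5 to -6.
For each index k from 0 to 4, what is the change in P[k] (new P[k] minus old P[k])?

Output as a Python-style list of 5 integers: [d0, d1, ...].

Answer: [0, -11, -11, -11, -11]

Derivation:
Element change: A[1] 5 -> -6, delta = -11
For k < 1: P[k] unchanged, delta_P[k] = 0
For k >= 1: P[k] shifts by exactly -11
Delta array: [0, -11, -11, -11, -11]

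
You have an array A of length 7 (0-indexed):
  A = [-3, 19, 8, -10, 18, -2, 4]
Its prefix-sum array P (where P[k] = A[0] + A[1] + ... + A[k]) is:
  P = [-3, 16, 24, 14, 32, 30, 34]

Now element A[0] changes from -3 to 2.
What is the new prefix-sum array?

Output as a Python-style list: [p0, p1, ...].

Change: A[0] -3 -> 2, delta = 5
P[k] for k < 0: unchanged (A[0] not included)
P[k] for k >= 0: shift by delta = 5
  P[0] = -3 + 5 = 2
  P[1] = 16 + 5 = 21
  P[2] = 24 + 5 = 29
  P[3] = 14 + 5 = 19
  P[4] = 32 + 5 = 37
  P[5] = 30 + 5 = 35
  P[6] = 34 + 5 = 39

Answer: [2, 21, 29, 19, 37, 35, 39]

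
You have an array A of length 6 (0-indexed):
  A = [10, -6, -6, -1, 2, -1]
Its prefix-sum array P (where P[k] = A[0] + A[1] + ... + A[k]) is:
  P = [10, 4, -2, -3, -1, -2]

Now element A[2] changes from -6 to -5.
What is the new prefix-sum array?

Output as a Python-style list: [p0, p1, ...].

Change: A[2] -6 -> -5, delta = 1
P[k] for k < 2: unchanged (A[2] not included)
P[k] for k >= 2: shift by delta = 1
  P[0] = 10 + 0 = 10
  P[1] = 4 + 0 = 4
  P[2] = -2 + 1 = -1
  P[3] = -3 + 1 = -2
  P[4] = -1 + 1 = 0
  P[5] = -2 + 1 = -1

Answer: [10, 4, -1, -2, 0, -1]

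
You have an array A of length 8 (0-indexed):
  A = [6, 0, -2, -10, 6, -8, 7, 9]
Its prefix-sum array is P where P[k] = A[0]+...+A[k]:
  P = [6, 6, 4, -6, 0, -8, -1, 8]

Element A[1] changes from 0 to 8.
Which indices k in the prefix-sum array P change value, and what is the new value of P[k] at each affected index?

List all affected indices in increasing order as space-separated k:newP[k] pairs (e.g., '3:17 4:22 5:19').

Answer: 1:14 2:12 3:2 4:8 5:0 6:7 7:16

Derivation:
P[k] = A[0] + ... + A[k]
P[k] includes A[1] iff k >= 1
Affected indices: 1, 2, ..., 7; delta = 8
  P[1]: 6 + 8 = 14
  P[2]: 4 + 8 = 12
  P[3]: -6 + 8 = 2
  P[4]: 0 + 8 = 8
  P[5]: -8 + 8 = 0
  P[6]: -1 + 8 = 7
  P[7]: 8 + 8 = 16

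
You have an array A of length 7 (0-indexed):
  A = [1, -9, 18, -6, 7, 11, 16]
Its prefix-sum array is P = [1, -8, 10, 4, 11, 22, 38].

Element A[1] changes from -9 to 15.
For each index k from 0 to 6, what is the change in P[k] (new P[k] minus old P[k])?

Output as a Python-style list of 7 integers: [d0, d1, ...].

Answer: [0, 24, 24, 24, 24, 24, 24]

Derivation:
Element change: A[1] -9 -> 15, delta = 24
For k < 1: P[k] unchanged, delta_P[k] = 0
For k >= 1: P[k] shifts by exactly 24
Delta array: [0, 24, 24, 24, 24, 24, 24]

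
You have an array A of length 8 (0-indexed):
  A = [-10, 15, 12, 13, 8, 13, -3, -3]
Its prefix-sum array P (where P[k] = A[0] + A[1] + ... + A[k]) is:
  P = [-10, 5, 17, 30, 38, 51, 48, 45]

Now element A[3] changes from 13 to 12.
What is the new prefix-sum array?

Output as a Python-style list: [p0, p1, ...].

Change: A[3] 13 -> 12, delta = -1
P[k] for k < 3: unchanged (A[3] not included)
P[k] for k >= 3: shift by delta = -1
  P[0] = -10 + 0 = -10
  P[1] = 5 + 0 = 5
  P[2] = 17 + 0 = 17
  P[3] = 30 + -1 = 29
  P[4] = 38 + -1 = 37
  P[5] = 51 + -1 = 50
  P[6] = 48 + -1 = 47
  P[7] = 45 + -1 = 44

Answer: [-10, 5, 17, 29, 37, 50, 47, 44]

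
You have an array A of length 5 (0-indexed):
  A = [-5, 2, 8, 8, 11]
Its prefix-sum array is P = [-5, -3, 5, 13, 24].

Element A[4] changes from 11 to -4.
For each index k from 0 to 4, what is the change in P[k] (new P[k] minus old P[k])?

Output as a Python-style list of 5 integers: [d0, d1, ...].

Answer: [0, 0, 0, 0, -15]

Derivation:
Element change: A[4] 11 -> -4, delta = -15
For k < 4: P[k] unchanged, delta_P[k] = 0
For k >= 4: P[k] shifts by exactly -15
Delta array: [0, 0, 0, 0, -15]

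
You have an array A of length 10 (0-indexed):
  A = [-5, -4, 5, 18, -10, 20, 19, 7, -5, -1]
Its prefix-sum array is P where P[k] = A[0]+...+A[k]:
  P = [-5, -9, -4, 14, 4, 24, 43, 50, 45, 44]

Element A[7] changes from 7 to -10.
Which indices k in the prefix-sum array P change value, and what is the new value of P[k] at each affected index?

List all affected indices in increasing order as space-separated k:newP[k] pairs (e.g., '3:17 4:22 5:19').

Answer: 7:33 8:28 9:27

Derivation:
P[k] = A[0] + ... + A[k]
P[k] includes A[7] iff k >= 7
Affected indices: 7, 8, ..., 9; delta = -17
  P[7]: 50 + -17 = 33
  P[8]: 45 + -17 = 28
  P[9]: 44 + -17 = 27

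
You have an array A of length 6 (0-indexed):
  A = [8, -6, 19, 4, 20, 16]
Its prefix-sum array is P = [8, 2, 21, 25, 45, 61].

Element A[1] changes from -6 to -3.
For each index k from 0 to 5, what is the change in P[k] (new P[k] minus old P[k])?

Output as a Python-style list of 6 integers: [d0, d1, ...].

Answer: [0, 3, 3, 3, 3, 3]

Derivation:
Element change: A[1] -6 -> -3, delta = 3
For k < 1: P[k] unchanged, delta_P[k] = 0
For k >= 1: P[k] shifts by exactly 3
Delta array: [0, 3, 3, 3, 3, 3]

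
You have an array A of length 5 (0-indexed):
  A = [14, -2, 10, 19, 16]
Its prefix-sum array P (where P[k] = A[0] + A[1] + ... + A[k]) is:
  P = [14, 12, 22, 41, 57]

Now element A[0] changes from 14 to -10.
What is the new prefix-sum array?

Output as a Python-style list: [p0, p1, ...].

Change: A[0] 14 -> -10, delta = -24
P[k] for k < 0: unchanged (A[0] not included)
P[k] for k >= 0: shift by delta = -24
  P[0] = 14 + -24 = -10
  P[1] = 12 + -24 = -12
  P[2] = 22 + -24 = -2
  P[3] = 41 + -24 = 17
  P[4] = 57 + -24 = 33

Answer: [-10, -12, -2, 17, 33]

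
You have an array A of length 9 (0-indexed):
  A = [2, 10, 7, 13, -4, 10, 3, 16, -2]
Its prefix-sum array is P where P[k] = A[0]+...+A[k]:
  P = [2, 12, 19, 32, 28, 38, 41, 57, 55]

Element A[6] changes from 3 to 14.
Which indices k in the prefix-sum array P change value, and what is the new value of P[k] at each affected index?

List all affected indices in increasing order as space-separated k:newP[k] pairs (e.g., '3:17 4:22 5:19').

Answer: 6:52 7:68 8:66

Derivation:
P[k] = A[0] + ... + A[k]
P[k] includes A[6] iff k >= 6
Affected indices: 6, 7, ..., 8; delta = 11
  P[6]: 41 + 11 = 52
  P[7]: 57 + 11 = 68
  P[8]: 55 + 11 = 66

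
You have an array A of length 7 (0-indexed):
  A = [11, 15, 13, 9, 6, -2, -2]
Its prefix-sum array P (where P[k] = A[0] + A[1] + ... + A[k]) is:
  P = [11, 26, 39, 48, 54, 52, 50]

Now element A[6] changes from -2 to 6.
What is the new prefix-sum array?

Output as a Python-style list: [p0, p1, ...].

Answer: [11, 26, 39, 48, 54, 52, 58]

Derivation:
Change: A[6] -2 -> 6, delta = 8
P[k] for k < 6: unchanged (A[6] not included)
P[k] for k >= 6: shift by delta = 8
  P[0] = 11 + 0 = 11
  P[1] = 26 + 0 = 26
  P[2] = 39 + 0 = 39
  P[3] = 48 + 0 = 48
  P[4] = 54 + 0 = 54
  P[5] = 52 + 0 = 52
  P[6] = 50 + 8 = 58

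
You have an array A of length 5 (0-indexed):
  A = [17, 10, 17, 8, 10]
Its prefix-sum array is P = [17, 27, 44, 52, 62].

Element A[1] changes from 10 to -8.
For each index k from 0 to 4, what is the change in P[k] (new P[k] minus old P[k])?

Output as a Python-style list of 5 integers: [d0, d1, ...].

Answer: [0, -18, -18, -18, -18]

Derivation:
Element change: A[1] 10 -> -8, delta = -18
For k < 1: P[k] unchanged, delta_P[k] = 0
For k >= 1: P[k] shifts by exactly -18
Delta array: [0, -18, -18, -18, -18]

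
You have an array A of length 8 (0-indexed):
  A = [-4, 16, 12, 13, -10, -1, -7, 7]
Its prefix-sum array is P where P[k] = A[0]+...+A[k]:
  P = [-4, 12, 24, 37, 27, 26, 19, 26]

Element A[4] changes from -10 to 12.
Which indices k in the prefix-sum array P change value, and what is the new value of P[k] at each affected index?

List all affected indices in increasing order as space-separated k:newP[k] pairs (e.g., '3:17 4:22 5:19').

P[k] = A[0] + ... + A[k]
P[k] includes A[4] iff k >= 4
Affected indices: 4, 5, ..., 7; delta = 22
  P[4]: 27 + 22 = 49
  P[5]: 26 + 22 = 48
  P[6]: 19 + 22 = 41
  P[7]: 26 + 22 = 48

Answer: 4:49 5:48 6:41 7:48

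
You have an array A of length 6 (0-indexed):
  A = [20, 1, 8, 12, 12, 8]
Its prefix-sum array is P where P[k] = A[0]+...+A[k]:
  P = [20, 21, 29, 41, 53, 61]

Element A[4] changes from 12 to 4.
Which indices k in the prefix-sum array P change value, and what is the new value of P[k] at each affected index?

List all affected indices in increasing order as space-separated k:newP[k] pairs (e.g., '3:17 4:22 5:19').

Answer: 4:45 5:53

Derivation:
P[k] = A[0] + ... + A[k]
P[k] includes A[4] iff k >= 4
Affected indices: 4, 5, ..., 5; delta = -8
  P[4]: 53 + -8 = 45
  P[5]: 61 + -8 = 53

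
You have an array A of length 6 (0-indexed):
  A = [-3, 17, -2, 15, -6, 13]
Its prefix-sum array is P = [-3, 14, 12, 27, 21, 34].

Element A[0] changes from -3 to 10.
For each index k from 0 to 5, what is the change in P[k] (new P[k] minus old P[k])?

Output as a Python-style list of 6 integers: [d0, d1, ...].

Answer: [13, 13, 13, 13, 13, 13]

Derivation:
Element change: A[0] -3 -> 10, delta = 13
For k < 0: P[k] unchanged, delta_P[k] = 0
For k >= 0: P[k] shifts by exactly 13
Delta array: [13, 13, 13, 13, 13, 13]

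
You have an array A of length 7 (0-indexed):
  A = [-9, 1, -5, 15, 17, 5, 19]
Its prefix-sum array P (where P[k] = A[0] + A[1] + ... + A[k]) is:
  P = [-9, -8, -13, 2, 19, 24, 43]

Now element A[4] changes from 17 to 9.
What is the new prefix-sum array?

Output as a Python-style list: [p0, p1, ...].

Answer: [-9, -8, -13, 2, 11, 16, 35]

Derivation:
Change: A[4] 17 -> 9, delta = -8
P[k] for k < 4: unchanged (A[4] not included)
P[k] for k >= 4: shift by delta = -8
  P[0] = -9 + 0 = -9
  P[1] = -8 + 0 = -8
  P[2] = -13 + 0 = -13
  P[3] = 2 + 0 = 2
  P[4] = 19 + -8 = 11
  P[5] = 24 + -8 = 16
  P[6] = 43 + -8 = 35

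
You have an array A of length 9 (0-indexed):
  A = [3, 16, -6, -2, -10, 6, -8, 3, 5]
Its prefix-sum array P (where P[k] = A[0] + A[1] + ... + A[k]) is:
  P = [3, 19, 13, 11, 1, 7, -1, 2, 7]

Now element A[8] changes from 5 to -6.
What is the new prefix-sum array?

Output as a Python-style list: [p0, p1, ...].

Answer: [3, 19, 13, 11, 1, 7, -1, 2, -4]

Derivation:
Change: A[8] 5 -> -6, delta = -11
P[k] for k < 8: unchanged (A[8] not included)
P[k] for k >= 8: shift by delta = -11
  P[0] = 3 + 0 = 3
  P[1] = 19 + 0 = 19
  P[2] = 13 + 0 = 13
  P[3] = 11 + 0 = 11
  P[4] = 1 + 0 = 1
  P[5] = 7 + 0 = 7
  P[6] = -1 + 0 = -1
  P[7] = 2 + 0 = 2
  P[8] = 7 + -11 = -4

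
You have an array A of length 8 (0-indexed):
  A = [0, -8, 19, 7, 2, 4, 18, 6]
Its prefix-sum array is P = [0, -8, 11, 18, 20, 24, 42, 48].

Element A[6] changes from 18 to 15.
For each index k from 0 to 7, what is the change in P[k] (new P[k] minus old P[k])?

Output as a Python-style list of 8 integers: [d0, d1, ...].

Element change: A[6] 18 -> 15, delta = -3
For k < 6: P[k] unchanged, delta_P[k] = 0
For k >= 6: P[k] shifts by exactly -3
Delta array: [0, 0, 0, 0, 0, 0, -3, -3]

Answer: [0, 0, 0, 0, 0, 0, -3, -3]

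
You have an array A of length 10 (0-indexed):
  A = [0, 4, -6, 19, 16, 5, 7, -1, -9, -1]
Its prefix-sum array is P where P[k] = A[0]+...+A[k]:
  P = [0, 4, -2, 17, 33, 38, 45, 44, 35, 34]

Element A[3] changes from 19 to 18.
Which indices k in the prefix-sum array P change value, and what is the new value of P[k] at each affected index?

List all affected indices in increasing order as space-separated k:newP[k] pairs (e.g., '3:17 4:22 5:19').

Answer: 3:16 4:32 5:37 6:44 7:43 8:34 9:33

Derivation:
P[k] = A[0] + ... + A[k]
P[k] includes A[3] iff k >= 3
Affected indices: 3, 4, ..., 9; delta = -1
  P[3]: 17 + -1 = 16
  P[4]: 33 + -1 = 32
  P[5]: 38 + -1 = 37
  P[6]: 45 + -1 = 44
  P[7]: 44 + -1 = 43
  P[8]: 35 + -1 = 34
  P[9]: 34 + -1 = 33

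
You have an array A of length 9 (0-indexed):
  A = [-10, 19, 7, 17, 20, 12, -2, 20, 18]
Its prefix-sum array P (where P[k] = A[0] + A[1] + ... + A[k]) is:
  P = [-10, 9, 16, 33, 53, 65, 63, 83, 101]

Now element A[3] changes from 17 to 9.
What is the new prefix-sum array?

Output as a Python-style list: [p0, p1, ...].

Change: A[3] 17 -> 9, delta = -8
P[k] for k < 3: unchanged (A[3] not included)
P[k] for k >= 3: shift by delta = -8
  P[0] = -10 + 0 = -10
  P[1] = 9 + 0 = 9
  P[2] = 16 + 0 = 16
  P[3] = 33 + -8 = 25
  P[4] = 53 + -8 = 45
  P[5] = 65 + -8 = 57
  P[6] = 63 + -8 = 55
  P[7] = 83 + -8 = 75
  P[8] = 101 + -8 = 93

Answer: [-10, 9, 16, 25, 45, 57, 55, 75, 93]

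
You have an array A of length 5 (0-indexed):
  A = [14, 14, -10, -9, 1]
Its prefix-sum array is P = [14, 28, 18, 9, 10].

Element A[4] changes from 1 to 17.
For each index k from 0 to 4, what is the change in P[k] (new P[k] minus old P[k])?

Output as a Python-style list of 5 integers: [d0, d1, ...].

Answer: [0, 0, 0, 0, 16]

Derivation:
Element change: A[4] 1 -> 17, delta = 16
For k < 4: P[k] unchanged, delta_P[k] = 0
For k >= 4: P[k] shifts by exactly 16
Delta array: [0, 0, 0, 0, 16]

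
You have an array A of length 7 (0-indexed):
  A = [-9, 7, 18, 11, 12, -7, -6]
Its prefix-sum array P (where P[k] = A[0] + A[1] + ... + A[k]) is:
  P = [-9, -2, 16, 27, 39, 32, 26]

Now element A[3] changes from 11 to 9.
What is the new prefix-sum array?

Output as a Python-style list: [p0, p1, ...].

Change: A[3] 11 -> 9, delta = -2
P[k] for k < 3: unchanged (A[3] not included)
P[k] for k >= 3: shift by delta = -2
  P[0] = -9 + 0 = -9
  P[1] = -2 + 0 = -2
  P[2] = 16 + 0 = 16
  P[3] = 27 + -2 = 25
  P[4] = 39 + -2 = 37
  P[5] = 32 + -2 = 30
  P[6] = 26 + -2 = 24

Answer: [-9, -2, 16, 25, 37, 30, 24]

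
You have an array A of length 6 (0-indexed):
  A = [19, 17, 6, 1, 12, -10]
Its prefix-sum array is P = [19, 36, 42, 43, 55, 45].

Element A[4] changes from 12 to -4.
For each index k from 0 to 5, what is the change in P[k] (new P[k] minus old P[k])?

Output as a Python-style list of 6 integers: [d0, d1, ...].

Element change: A[4] 12 -> -4, delta = -16
For k < 4: P[k] unchanged, delta_P[k] = 0
For k >= 4: P[k] shifts by exactly -16
Delta array: [0, 0, 0, 0, -16, -16]

Answer: [0, 0, 0, 0, -16, -16]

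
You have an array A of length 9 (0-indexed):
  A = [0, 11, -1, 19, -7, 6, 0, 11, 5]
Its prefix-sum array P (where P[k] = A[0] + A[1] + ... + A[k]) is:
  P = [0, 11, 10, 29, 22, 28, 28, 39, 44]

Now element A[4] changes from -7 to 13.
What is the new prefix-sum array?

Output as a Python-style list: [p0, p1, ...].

Answer: [0, 11, 10, 29, 42, 48, 48, 59, 64]

Derivation:
Change: A[4] -7 -> 13, delta = 20
P[k] for k < 4: unchanged (A[4] not included)
P[k] for k >= 4: shift by delta = 20
  P[0] = 0 + 0 = 0
  P[1] = 11 + 0 = 11
  P[2] = 10 + 0 = 10
  P[3] = 29 + 0 = 29
  P[4] = 22 + 20 = 42
  P[5] = 28 + 20 = 48
  P[6] = 28 + 20 = 48
  P[7] = 39 + 20 = 59
  P[8] = 44 + 20 = 64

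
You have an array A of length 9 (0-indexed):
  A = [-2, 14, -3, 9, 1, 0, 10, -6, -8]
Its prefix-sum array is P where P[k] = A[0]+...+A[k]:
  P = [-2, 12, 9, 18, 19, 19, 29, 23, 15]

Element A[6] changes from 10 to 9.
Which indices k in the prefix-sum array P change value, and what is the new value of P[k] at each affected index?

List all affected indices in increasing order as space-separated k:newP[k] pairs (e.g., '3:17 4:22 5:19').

P[k] = A[0] + ... + A[k]
P[k] includes A[6] iff k >= 6
Affected indices: 6, 7, ..., 8; delta = -1
  P[6]: 29 + -1 = 28
  P[7]: 23 + -1 = 22
  P[8]: 15 + -1 = 14

Answer: 6:28 7:22 8:14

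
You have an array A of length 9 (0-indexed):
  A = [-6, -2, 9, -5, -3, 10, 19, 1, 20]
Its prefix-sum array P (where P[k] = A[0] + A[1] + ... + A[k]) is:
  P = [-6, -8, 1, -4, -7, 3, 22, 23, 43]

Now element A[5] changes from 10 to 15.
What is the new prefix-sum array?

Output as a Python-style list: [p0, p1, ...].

Change: A[5] 10 -> 15, delta = 5
P[k] for k < 5: unchanged (A[5] not included)
P[k] for k >= 5: shift by delta = 5
  P[0] = -6 + 0 = -6
  P[1] = -8 + 0 = -8
  P[2] = 1 + 0 = 1
  P[3] = -4 + 0 = -4
  P[4] = -7 + 0 = -7
  P[5] = 3 + 5 = 8
  P[6] = 22 + 5 = 27
  P[7] = 23 + 5 = 28
  P[8] = 43 + 5 = 48

Answer: [-6, -8, 1, -4, -7, 8, 27, 28, 48]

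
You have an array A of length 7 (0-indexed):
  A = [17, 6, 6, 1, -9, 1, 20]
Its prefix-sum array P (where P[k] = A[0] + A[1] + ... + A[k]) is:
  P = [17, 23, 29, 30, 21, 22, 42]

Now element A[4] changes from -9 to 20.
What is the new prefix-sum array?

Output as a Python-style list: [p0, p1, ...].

Change: A[4] -9 -> 20, delta = 29
P[k] for k < 4: unchanged (A[4] not included)
P[k] for k >= 4: shift by delta = 29
  P[0] = 17 + 0 = 17
  P[1] = 23 + 0 = 23
  P[2] = 29 + 0 = 29
  P[3] = 30 + 0 = 30
  P[4] = 21 + 29 = 50
  P[5] = 22 + 29 = 51
  P[6] = 42 + 29 = 71

Answer: [17, 23, 29, 30, 50, 51, 71]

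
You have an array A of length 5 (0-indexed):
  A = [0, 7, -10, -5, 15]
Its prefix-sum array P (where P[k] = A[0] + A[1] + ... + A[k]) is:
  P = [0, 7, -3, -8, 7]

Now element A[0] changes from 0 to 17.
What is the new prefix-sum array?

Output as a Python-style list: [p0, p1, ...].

Change: A[0] 0 -> 17, delta = 17
P[k] for k < 0: unchanged (A[0] not included)
P[k] for k >= 0: shift by delta = 17
  P[0] = 0 + 17 = 17
  P[1] = 7 + 17 = 24
  P[2] = -3 + 17 = 14
  P[3] = -8 + 17 = 9
  P[4] = 7 + 17 = 24

Answer: [17, 24, 14, 9, 24]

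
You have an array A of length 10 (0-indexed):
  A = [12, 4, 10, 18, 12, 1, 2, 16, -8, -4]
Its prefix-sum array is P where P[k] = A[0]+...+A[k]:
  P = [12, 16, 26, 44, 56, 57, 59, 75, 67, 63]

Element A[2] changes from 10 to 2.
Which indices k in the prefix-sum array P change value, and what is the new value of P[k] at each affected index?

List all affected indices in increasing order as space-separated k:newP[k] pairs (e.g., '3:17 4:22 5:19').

P[k] = A[0] + ... + A[k]
P[k] includes A[2] iff k >= 2
Affected indices: 2, 3, ..., 9; delta = -8
  P[2]: 26 + -8 = 18
  P[3]: 44 + -8 = 36
  P[4]: 56 + -8 = 48
  P[5]: 57 + -8 = 49
  P[6]: 59 + -8 = 51
  P[7]: 75 + -8 = 67
  P[8]: 67 + -8 = 59
  P[9]: 63 + -8 = 55

Answer: 2:18 3:36 4:48 5:49 6:51 7:67 8:59 9:55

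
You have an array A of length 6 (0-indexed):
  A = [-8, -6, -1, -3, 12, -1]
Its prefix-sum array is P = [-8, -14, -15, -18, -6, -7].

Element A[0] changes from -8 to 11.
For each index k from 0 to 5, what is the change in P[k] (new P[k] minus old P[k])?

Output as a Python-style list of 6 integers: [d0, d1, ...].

Element change: A[0] -8 -> 11, delta = 19
For k < 0: P[k] unchanged, delta_P[k] = 0
For k >= 0: P[k] shifts by exactly 19
Delta array: [19, 19, 19, 19, 19, 19]

Answer: [19, 19, 19, 19, 19, 19]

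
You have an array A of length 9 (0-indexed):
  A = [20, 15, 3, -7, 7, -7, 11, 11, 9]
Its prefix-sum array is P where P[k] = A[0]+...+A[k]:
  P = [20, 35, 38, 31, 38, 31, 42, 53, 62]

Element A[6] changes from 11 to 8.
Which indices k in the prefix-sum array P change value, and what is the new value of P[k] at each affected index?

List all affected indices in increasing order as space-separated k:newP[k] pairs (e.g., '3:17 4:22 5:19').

Answer: 6:39 7:50 8:59

Derivation:
P[k] = A[0] + ... + A[k]
P[k] includes A[6] iff k >= 6
Affected indices: 6, 7, ..., 8; delta = -3
  P[6]: 42 + -3 = 39
  P[7]: 53 + -3 = 50
  P[8]: 62 + -3 = 59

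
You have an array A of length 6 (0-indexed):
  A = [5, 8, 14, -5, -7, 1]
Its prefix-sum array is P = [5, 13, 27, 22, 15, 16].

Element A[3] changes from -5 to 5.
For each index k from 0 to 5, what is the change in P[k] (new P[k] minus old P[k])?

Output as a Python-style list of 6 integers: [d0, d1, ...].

Answer: [0, 0, 0, 10, 10, 10]

Derivation:
Element change: A[3] -5 -> 5, delta = 10
For k < 3: P[k] unchanged, delta_P[k] = 0
For k >= 3: P[k] shifts by exactly 10
Delta array: [0, 0, 0, 10, 10, 10]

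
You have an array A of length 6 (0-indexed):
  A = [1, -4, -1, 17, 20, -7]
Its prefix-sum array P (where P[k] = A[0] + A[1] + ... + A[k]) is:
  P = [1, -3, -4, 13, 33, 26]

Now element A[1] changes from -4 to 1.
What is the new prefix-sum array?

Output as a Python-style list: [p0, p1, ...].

Answer: [1, 2, 1, 18, 38, 31]

Derivation:
Change: A[1] -4 -> 1, delta = 5
P[k] for k < 1: unchanged (A[1] not included)
P[k] for k >= 1: shift by delta = 5
  P[0] = 1 + 0 = 1
  P[1] = -3 + 5 = 2
  P[2] = -4 + 5 = 1
  P[3] = 13 + 5 = 18
  P[4] = 33 + 5 = 38
  P[5] = 26 + 5 = 31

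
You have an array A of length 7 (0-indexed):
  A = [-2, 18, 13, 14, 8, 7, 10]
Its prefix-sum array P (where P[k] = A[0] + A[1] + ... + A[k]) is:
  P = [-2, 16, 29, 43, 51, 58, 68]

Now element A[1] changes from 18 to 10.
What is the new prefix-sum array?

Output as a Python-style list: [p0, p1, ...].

Change: A[1] 18 -> 10, delta = -8
P[k] for k < 1: unchanged (A[1] not included)
P[k] for k >= 1: shift by delta = -8
  P[0] = -2 + 0 = -2
  P[1] = 16 + -8 = 8
  P[2] = 29 + -8 = 21
  P[3] = 43 + -8 = 35
  P[4] = 51 + -8 = 43
  P[5] = 58 + -8 = 50
  P[6] = 68 + -8 = 60

Answer: [-2, 8, 21, 35, 43, 50, 60]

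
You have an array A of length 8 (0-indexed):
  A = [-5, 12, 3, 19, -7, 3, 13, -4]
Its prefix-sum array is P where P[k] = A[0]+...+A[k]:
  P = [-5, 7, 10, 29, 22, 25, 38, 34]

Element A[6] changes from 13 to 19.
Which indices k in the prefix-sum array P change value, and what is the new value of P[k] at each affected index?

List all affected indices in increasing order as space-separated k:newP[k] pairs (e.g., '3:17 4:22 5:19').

Answer: 6:44 7:40

Derivation:
P[k] = A[0] + ... + A[k]
P[k] includes A[6] iff k >= 6
Affected indices: 6, 7, ..., 7; delta = 6
  P[6]: 38 + 6 = 44
  P[7]: 34 + 6 = 40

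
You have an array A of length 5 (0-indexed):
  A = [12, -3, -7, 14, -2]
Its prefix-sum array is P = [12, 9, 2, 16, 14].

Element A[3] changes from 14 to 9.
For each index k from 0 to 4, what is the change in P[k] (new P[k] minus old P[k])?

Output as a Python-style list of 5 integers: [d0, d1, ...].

Answer: [0, 0, 0, -5, -5]

Derivation:
Element change: A[3] 14 -> 9, delta = -5
For k < 3: P[k] unchanged, delta_P[k] = 0
For k >= 3: P[k] shifts by exactly -5
Delta array: [0, 0, 0, -5, -5]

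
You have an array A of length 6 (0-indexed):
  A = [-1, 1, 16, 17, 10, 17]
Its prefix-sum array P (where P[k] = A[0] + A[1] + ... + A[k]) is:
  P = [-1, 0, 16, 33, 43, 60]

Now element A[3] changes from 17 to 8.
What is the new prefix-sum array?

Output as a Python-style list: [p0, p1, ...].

Change: A[3] 17 -> 8, delta = -9
P[k] for k < 3: unchanged (A[3] not included)
P[k] for k >= 3: shift by delta = -9
  P[0] = -1 + 0 = -1
  P[1] = 0 + 0 = 0
  P[2] = 16 + 0 = 16
  P[3] = 33 + -9 = 24
  P[4] = 43 + -9 = 34
  P[5] = 60 + -9 = 51

Answer: [-1, 0, 16, 24, 34, 51]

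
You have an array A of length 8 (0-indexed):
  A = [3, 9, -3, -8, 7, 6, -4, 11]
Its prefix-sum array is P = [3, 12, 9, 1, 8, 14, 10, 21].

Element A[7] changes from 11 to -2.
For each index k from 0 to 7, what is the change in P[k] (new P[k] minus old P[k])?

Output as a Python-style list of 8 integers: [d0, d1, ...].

Element change: A[7] 11 -> -2, delta = -13
For k < 7: P[k] unchanged, delta_P[k] = 0
For k >= 7: P[k] shifts by exactly -13
Delta array: [0, 0, 0, 0, 0, 0, 0, -13]

Answer: [0, 0, 0, 0, 0, 0, 0, -13]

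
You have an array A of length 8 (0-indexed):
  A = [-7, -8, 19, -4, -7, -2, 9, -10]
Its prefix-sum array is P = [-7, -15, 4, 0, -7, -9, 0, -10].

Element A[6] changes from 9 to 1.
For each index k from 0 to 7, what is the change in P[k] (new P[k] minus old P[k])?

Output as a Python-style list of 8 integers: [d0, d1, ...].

Answer: [0, 0, 0, 0, 0, 0, -8, -8]

Derivation:
Element change: A[6] 9 -> 1, delta = -8
For k < 6: P[k] unchanged, delta_P[k] = 0
For k >= 6: P[k] shifts by exactly -8
Delta array: [0, 0, 0, 0, 0, 0, -8, -8]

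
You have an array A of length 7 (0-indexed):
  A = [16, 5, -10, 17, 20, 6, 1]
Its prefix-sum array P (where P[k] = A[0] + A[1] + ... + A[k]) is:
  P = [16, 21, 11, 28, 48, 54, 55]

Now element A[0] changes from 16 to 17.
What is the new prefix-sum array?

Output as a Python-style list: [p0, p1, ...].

Change: A[0] 16 -> 17, delta = 1
P[k] for k < 0: unchanged (A[0] not included)
P[k] for k >= 0: shift by delta = 1
  P[0] = 16 + 1 = 17
  P[1] = 21 + 1 = 22
  P[2] = 11 + 1 = 12
  P[3] = 28 + 1 = 29
  P[4] = 48 + 1 = 49
  P[5] = 54 + 1 = 55
  P[6] = 55 + 1 = 56

Answer: [17, 22, 12, 29, 49, 55, 56]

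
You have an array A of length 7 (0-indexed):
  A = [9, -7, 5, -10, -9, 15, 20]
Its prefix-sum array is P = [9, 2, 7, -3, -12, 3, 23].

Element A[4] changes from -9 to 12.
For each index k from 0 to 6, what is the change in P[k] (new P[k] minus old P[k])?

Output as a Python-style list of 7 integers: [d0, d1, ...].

Answer: [0, 0, 0, 0, 21, 21, 21]

Derivation:
Element change: A[4] -9 -> 12, delta = 21
For k < 4: P[k] unchanged, delta_P[k] = 0
For k >= 4: P[k] shifts by exactly 21
Delta array: [0, 0, 0, 0, 21, 21, 21]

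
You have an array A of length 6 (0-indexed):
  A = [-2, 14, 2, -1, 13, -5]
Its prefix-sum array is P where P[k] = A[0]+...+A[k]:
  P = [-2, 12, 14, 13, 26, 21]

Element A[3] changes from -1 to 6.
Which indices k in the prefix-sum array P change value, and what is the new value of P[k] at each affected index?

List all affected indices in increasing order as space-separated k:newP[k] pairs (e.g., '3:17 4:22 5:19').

P[k] = A[0] + ... + A[k]
P[k] includes A[3] iff k >= 3
Affected indices: 3, 4, ..., 5; delta = 7
  P[3]: 13 + 7 = 20
  P[4]: 26 + 7 = 33
  P[5]: 21 + 7 = 28

Answer: 3:20 4:33 5:28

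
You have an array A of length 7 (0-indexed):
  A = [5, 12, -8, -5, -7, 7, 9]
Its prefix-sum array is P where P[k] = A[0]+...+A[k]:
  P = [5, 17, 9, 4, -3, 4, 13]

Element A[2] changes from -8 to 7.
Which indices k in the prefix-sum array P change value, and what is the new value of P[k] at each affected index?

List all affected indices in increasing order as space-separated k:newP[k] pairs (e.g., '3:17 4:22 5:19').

P[k] = A[0] + ... + A[k]
P[k] includes A[2] iff k >= 2
Affected indices: 2, 3, ..., 6; delta = 15
  P[2]: 9 + 15 = 24
  P[3]: 4 + 15 = 19
  P[4]: -3 + 15 = 12
  P[5]: 4 + 15 = 19
  P[6]: 13 + 15 = 28

Answer: 2:24 3:19 4:12 5:19 6:28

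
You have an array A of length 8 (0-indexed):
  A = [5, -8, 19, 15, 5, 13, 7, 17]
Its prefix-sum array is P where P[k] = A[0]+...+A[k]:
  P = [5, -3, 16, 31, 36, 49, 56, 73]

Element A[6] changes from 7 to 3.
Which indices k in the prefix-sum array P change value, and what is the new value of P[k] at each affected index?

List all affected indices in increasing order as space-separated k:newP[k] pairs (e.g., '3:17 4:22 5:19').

Answer: 6:52 7:69

Derivation:
P[k] = A[0] + ... + A[k]
P[k] includes A[6] iff k >= 6
Affected indices: 6, 7, ..., 7; delta = -4
  P[6]: 56 + -4 = 52
  P[7]: 73 + -4 = 69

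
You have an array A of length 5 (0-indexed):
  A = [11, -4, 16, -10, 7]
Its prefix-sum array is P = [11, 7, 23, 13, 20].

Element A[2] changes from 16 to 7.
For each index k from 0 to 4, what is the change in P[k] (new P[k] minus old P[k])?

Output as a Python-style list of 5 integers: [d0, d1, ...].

Answer: [0, 0, -9, -9, -9]

Derivation:
Element change: A[2] 16 -> 7, delta = -9
For k < 2: P[k] unchanged, delta_P[k] = 0
For k >= 2: P[k] shifts by exactly -9
Delta array: [0, 0, -9, -9, -9]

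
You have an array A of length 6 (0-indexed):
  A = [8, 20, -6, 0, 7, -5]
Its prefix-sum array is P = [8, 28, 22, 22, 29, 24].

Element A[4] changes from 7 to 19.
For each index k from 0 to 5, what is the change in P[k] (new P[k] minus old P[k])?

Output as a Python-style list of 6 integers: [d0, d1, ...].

Element change: A[4] 7 -> 19, delta = 12
For k < 4: P[k] unchanged, delta_P[k] = 0
For k >= 4: P[k] shifts by exactly 12
Delta array: [0, 0, 0, 0, 12, 12]

Answer: [0, 0, 0, 0, 12, 12]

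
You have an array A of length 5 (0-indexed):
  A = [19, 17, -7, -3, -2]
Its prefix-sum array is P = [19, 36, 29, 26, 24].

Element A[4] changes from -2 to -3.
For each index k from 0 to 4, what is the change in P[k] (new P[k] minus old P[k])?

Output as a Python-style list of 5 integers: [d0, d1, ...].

Answer: [0, 0, 0, 0, -1]

Derivation:
Element change: A[4] -2 -> -3, delta = -1
For k < 4: P[k] unchanged, delta_P[k] = 0
For k >= 4: P[k] shifts by exactly -1
Delta array: [0, 0, 0, 0, -1]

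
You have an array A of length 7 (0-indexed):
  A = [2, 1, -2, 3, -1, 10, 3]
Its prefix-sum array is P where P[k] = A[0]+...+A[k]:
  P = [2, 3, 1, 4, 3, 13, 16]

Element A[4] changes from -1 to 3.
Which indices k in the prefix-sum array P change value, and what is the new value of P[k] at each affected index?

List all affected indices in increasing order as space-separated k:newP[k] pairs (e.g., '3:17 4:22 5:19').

P[k] = A[0] + ... + A[k]
P[k] includes A[4] iff k >= 4
Affected indices: 4, 5, ..., 6; delta = 4
  P[4]: 3 + 4 = 7
  P[5]: 13 + 4 = 17
  P[6]: 16 + 4 = 20

Answer: 4:7 5:17 6:20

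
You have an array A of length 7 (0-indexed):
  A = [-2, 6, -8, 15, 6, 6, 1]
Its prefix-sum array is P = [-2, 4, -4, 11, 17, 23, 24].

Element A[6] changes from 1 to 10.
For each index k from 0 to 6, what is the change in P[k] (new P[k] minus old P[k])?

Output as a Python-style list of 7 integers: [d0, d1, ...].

Element change: A[6] 1 -> 10, delta = 9
For k < 6: P[k] unchanged, delta_P[k] = 0
For k >= 6: P[k] shifts by exactly 9
Delta array: [0, 0, 0, 0, 0, 0, 9]

Answer: [0, 0, 0, 0, 0, 0, 9]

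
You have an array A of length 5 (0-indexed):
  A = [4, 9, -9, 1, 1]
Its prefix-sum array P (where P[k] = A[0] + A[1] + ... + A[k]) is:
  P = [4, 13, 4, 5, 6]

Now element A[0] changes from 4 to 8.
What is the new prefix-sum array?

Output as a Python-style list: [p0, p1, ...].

Change: A[0] 4 -> 8, delta = 4
P[k] for k < 0: unchanged (A[0] not included)
P[k] for k >= 0: shift by delta = 4
  P[0] = 4 + 4 = 8
  P[1] = 13 + 4 = 17
  P[2] = 4 + 4 = 8
  P[3] = 5 + 4 = 9
  P[4] = 6 + 4 = 10

Answer: [8, 17, 8, 9, 10]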